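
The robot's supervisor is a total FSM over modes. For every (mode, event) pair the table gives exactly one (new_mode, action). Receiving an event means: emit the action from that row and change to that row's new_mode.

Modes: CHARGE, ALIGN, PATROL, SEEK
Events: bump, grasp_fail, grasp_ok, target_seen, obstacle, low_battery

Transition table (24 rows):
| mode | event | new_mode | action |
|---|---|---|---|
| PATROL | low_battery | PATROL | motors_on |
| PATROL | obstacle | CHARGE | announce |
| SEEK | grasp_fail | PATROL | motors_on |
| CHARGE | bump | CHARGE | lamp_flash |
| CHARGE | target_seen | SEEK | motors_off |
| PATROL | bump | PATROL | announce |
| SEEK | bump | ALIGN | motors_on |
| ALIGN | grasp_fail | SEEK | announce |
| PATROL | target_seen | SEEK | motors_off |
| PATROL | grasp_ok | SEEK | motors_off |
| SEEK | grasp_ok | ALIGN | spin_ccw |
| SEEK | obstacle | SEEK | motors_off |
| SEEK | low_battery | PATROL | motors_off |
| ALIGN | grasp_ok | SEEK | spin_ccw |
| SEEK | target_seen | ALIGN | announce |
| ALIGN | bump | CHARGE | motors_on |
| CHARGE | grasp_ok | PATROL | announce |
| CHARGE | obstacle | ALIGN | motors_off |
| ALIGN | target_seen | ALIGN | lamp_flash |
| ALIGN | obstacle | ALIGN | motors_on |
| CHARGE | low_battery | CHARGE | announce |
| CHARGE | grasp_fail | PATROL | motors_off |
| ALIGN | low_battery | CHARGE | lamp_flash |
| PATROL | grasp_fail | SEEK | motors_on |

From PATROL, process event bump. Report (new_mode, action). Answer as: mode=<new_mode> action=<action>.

current mode = PATROL; filter table to that mode:
  (PATROL, low_battery) → (PATROL, motors_on)
  (PATROL, obstacle) → (CHARGE, announce)
  (PATROL, bump) → (PATROL, announce)  ← event matches
  (PATROL, target_seen) → (SEEK, motors_off)
  (PATROL, grasp_ok) → (SEEK, motors_off)
  (PATROL, grasp_fail) → (SEEK, motors_on)
event = bump selects (PATROL, announce)

mode=PATROL action=announce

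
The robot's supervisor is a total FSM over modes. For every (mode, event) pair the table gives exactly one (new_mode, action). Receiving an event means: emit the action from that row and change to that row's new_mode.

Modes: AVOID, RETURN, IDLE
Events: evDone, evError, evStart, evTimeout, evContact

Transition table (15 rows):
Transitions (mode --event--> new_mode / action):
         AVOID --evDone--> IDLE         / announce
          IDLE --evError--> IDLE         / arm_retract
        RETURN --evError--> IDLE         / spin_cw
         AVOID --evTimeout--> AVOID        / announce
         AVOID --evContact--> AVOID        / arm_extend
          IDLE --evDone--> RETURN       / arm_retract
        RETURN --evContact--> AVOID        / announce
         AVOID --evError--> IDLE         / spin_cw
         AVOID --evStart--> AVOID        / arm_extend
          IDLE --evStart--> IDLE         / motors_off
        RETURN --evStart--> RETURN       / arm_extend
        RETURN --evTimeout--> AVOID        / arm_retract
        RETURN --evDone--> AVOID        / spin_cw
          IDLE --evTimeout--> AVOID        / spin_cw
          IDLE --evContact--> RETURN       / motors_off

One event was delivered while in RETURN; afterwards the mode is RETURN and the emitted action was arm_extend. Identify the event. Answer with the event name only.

try evDone: (RETURN, evDone) → (AVOID, spin_cw)
try evError: (RETURN, evError) → (IDLE, spin_cw)
try evStart: (RETURN, evStart) → (RETURN, arm_extend)  ← matches
try evTimeout: (RETURN, evTimeout) → (AVOID, arm_retract)
try evContact: (RETURN, evContact) → (AVOID, announce)

evStart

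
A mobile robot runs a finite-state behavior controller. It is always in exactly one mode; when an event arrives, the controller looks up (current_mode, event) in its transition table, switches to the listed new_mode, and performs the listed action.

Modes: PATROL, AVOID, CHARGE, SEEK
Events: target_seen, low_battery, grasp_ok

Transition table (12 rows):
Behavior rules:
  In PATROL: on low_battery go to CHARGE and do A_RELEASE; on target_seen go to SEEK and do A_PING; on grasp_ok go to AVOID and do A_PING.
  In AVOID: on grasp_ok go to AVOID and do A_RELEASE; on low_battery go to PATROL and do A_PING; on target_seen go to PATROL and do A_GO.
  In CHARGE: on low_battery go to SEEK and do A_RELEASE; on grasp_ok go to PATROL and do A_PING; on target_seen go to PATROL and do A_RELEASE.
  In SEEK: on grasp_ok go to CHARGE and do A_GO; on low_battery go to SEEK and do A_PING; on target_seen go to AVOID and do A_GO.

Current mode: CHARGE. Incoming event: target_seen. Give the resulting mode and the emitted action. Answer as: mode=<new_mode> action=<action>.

mode=PATROL action=A_RELEASE

current mode = CHARGE; filter table to that mode:
  (CHARGE, low_battery) → (SEEK, A_RELEASE)
  (CHARGE, grasp_ok) → (PATROL, A_PING)
  (CHARGE, target_seen) → (PATROL, A_RELEASE)  ← event matches
event = target_seen selects (PATROL, A_RELEASE)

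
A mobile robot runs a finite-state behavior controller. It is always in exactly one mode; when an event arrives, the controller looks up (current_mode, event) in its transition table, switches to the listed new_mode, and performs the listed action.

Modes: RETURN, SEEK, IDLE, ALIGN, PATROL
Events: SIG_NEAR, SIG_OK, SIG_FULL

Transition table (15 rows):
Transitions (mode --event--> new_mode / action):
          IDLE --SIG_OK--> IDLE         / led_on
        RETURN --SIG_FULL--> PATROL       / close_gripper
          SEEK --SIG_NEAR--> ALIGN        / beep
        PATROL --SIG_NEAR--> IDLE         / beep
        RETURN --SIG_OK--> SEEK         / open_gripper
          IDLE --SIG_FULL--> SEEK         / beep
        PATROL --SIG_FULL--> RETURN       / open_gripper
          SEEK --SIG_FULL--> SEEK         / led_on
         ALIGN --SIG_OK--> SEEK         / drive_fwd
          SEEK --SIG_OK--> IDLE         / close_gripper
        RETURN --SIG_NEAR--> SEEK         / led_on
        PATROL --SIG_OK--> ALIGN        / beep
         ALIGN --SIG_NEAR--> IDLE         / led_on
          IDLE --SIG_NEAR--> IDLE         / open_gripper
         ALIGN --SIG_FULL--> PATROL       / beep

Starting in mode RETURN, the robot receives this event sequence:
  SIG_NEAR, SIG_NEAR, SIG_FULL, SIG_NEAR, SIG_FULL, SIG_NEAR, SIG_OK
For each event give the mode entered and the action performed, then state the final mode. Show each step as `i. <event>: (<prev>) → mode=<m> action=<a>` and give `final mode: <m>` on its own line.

1. SIG_NEAR: (RETURN) → mode=SEEK action=led_on
2. SIG_NEAR: (SEEK) → mode=ALIGN action=beep
3. SIG_FULL: (ALIGN) → mode=PATROL action=beep
4. SIG_NEAR: (PATROL) → mode=IDLE action=beep
5. SIG_FULL: (IDLE) → mode=SEEK action=beep
6. SIG_NEAR: (SEEK) → mode=ALIGN action=beep
7. SIG_OK: (ALIGN) → mode=SEEK action=drive_fwd

final mode: SEEK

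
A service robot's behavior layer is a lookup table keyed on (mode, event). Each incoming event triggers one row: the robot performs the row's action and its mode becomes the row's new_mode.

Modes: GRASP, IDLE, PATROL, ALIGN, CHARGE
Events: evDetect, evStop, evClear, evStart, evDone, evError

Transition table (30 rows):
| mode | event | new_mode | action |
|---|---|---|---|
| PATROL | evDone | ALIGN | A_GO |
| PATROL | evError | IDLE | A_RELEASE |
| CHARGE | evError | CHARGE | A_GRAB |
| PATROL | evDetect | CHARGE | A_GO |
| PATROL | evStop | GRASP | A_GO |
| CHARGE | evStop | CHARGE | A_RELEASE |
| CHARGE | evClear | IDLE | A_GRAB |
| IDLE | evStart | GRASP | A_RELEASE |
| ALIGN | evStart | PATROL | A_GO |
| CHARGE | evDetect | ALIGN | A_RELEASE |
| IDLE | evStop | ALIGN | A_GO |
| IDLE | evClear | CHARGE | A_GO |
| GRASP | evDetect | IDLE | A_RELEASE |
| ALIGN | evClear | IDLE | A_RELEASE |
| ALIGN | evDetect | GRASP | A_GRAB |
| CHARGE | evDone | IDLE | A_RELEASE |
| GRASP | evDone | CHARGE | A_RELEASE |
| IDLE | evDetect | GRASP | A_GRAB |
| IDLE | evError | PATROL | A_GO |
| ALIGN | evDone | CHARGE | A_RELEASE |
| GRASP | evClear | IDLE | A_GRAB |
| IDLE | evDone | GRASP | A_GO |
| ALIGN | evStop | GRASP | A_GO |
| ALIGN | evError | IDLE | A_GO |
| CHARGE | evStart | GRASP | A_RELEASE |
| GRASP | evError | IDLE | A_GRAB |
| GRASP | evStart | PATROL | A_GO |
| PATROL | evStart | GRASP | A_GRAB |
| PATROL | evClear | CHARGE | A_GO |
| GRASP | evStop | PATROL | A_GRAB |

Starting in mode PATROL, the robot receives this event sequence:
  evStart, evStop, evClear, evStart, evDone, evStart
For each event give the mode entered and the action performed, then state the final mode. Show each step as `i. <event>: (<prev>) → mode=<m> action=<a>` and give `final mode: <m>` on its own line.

1. evStart: (PATROL) → mode=GRASP action=A_GRAB
2. evStop: (GRASP) → mode=PATROL action=A_GRAB
3. evClear: (PATROL) → mode=CHARGE action=A_GO
4. evStart: (CHARGE) → mode=GRASP action=A_RELEASE
5. evDone: (GRASP) → mode=CHARGE action=A_RELEASE
6. evStart: (CHARGE) → mode=GRASP action=A_RELEASE

final mode: GRASP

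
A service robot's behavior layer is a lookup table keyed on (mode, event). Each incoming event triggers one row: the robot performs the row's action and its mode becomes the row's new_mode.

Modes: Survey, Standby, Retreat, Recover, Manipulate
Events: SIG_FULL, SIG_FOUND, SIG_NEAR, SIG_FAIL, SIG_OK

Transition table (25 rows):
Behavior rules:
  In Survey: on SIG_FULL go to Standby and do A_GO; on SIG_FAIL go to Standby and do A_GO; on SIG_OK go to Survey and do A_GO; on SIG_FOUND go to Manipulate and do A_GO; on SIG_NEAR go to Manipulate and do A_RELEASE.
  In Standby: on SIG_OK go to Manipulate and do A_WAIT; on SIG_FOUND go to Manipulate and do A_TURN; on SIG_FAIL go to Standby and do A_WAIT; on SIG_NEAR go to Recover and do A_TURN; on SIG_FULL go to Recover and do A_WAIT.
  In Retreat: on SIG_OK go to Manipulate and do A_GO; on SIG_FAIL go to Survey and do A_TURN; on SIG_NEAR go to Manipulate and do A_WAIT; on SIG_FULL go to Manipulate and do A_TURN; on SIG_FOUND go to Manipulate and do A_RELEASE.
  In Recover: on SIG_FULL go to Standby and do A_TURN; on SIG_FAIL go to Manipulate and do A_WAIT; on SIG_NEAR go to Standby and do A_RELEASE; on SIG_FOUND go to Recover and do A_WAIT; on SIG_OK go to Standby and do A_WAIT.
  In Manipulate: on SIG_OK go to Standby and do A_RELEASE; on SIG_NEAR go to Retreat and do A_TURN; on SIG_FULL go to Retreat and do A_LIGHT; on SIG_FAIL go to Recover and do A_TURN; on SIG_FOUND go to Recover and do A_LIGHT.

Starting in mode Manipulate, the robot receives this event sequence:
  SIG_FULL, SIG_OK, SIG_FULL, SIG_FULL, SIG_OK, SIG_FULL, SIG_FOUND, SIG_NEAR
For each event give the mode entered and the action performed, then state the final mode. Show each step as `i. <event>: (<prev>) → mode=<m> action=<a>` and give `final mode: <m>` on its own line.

final mode: Standby

1. SIG_FULL: (Manipulate) → mode=Retreat action=A_LIGHT
2. SIG_OK: (Retreat) → mode=Manipulate action=A_GO
3. SIG_FULL: (Manipulate) → mode=Retreat action=A_LIGHT
4. SIG_FULL: (Retreat) → mode=Manipulate action=A_TURN
5. SIG_OK: (Manipulate) → mode=Standby action=A_RELEASE
6. SIG_FULL: (Standby) → mode=Recover action=A_WAIT
7. SIG_FOUND: (Recover) → mode=Recover action=A_WAIT
8. SIG_NEAR: (Recover) → mode=Standby action=A_RELEASE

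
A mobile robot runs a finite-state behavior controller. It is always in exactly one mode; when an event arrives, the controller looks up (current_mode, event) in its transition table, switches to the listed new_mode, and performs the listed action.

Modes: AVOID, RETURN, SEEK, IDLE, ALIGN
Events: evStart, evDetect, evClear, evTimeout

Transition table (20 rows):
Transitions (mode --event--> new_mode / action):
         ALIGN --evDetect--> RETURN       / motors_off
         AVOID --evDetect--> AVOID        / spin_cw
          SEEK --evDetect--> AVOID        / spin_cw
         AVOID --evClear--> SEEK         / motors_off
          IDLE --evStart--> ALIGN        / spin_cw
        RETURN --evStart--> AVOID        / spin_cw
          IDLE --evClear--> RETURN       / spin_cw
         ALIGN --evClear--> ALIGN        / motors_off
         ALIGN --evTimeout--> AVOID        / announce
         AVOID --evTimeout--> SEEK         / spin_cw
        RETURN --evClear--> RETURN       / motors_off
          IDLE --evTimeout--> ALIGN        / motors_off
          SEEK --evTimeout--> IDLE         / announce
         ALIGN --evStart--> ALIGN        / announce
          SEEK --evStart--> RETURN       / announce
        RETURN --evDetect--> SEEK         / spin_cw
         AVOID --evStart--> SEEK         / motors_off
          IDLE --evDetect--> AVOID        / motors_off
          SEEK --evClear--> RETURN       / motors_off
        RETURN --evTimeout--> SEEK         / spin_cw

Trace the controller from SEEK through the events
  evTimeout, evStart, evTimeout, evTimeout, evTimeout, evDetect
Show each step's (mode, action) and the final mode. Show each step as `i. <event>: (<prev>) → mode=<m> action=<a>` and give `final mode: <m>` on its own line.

final mode: AVOID

1. evTimeout: (SEEK) → mode=IDLE action=announce
2. evStart: (IDLE) → mode=ALIGN action=spin_cw
3. evTimeout: (ALIGN) → mode=AVOID action=announce
4. evTimeout: (AVOID) → mode=SEEK action=spin_cw
5. evTimeout: (SEEK) → mode=IDLE action=announce
6. evDetect: (IDLE) → mode=AVOID action=motors_off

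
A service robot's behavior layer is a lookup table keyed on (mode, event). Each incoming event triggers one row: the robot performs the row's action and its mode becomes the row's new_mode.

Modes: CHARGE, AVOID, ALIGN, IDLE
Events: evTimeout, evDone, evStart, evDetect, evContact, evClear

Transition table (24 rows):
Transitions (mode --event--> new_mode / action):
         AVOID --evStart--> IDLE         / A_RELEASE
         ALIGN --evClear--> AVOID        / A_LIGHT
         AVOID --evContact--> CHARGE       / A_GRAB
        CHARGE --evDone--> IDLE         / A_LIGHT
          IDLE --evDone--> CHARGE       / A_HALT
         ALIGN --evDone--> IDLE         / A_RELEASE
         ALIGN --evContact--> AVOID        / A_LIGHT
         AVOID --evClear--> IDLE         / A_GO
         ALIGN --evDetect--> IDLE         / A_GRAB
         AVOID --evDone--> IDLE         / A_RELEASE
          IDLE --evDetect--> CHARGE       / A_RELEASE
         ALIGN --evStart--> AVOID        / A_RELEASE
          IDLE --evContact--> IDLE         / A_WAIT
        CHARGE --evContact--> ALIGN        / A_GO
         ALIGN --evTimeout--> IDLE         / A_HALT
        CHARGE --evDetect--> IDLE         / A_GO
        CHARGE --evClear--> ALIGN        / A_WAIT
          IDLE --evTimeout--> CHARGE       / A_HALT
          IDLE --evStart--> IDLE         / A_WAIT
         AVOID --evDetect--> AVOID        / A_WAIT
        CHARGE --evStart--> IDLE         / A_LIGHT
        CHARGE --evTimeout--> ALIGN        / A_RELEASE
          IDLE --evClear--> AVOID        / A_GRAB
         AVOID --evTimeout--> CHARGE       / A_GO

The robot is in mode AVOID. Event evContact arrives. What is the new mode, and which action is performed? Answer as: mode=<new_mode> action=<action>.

mode=CHARGE action=A_GRAB

current mode = AVOID; filter table to that mode:
  (AVOID, evStart) → (IDLE, A_RELEASE)
  (AVOID, evContact) → (CHARGE, A_GRAB)  ← event matches
  (AVOID, evClear) → (IDLE, A_GO)
  (AVOID, evDone) → (IDLE, A_RELEASE)
  (AVOID, evDetect) → (AVOID, A_WAIT)
  (AVOID, evTimeout) → (CHARGE, A_GO)
event = evContact selects (CHARGE, A_GRAB)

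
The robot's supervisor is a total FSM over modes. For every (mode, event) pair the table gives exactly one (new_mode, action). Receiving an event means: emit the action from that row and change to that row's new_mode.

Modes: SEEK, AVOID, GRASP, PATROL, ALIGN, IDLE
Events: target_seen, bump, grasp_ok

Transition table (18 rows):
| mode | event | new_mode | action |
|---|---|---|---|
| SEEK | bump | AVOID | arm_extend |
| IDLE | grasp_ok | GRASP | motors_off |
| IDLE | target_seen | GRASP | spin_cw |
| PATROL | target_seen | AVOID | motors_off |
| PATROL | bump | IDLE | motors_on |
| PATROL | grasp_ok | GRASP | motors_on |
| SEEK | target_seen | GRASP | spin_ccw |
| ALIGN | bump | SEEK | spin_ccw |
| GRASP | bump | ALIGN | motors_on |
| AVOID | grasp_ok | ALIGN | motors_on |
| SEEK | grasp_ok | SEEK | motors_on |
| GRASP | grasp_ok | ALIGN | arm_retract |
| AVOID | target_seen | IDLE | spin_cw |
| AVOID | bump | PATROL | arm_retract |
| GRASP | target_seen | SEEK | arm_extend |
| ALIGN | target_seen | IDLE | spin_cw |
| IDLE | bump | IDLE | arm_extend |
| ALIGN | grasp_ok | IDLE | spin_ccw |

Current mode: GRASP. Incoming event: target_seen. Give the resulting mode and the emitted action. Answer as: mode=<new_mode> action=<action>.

current mode = GRASP; filter table to that mode:
  (GRASP, bump) → (ALIGN, motors_on)
  (GRASP, grasp_ok) → (ALIGN, arm_retract)
  (GRASP, target_seen) → (SEEK, arm_extend)  ← event matches
event = target_seen selects (SEEK, arm_extend)

mode=SEEK action=arm_extend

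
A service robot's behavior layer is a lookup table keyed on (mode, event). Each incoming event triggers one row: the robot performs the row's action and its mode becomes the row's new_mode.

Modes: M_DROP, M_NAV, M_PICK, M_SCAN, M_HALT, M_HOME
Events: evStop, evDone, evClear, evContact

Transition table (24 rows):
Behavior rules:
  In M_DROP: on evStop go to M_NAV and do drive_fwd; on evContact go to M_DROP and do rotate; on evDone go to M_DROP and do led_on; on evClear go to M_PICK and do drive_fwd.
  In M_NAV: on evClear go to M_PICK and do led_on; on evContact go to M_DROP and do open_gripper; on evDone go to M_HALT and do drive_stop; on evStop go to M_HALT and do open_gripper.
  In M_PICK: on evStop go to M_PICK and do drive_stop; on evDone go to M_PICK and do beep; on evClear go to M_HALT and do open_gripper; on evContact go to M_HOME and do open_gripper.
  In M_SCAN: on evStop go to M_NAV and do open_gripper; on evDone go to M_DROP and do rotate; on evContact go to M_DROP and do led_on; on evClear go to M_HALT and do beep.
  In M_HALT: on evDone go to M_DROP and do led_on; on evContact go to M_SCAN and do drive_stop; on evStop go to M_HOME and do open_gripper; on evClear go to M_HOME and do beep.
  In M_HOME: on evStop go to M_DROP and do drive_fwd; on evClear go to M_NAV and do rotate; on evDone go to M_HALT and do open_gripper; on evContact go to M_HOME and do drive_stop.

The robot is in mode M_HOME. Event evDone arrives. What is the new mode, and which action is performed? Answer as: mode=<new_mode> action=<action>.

current mode = M_HOME; filter table to that mode:
  (M_HOME, evStop) → (M_DROP, drive_fwd)
  (M_HOME, evClear) → (M_NAV, rotate)
  (M_HOME, evDone) → (M_HALT, open_gripper)  ← event matches
  (M_HOME, evContact) → (M_HOME, drive_stop)
event = evDone selects (M_HALT, open_gripper)

mode=M_HALT action=open_gripper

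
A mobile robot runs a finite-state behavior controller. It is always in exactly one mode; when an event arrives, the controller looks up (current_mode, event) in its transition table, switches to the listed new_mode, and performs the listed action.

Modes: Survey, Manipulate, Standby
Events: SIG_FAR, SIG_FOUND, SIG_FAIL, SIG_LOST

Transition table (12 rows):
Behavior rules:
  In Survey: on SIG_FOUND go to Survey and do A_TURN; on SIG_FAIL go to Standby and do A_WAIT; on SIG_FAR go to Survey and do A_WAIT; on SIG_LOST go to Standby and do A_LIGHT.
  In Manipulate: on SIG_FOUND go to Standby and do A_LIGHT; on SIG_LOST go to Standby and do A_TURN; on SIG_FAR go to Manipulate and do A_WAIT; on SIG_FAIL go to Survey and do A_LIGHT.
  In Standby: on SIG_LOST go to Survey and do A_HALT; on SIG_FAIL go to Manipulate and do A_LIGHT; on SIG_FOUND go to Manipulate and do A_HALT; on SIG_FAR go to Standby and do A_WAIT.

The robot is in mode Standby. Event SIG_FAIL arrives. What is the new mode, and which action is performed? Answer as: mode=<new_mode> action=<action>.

current mode = Standby; filter table to that mode:
  (Standby, SIG_LOST) → (Survey, A_HALT)
  (Standby, SIG_FAIL) → (Manipulate, A_LIGHT)  ← event matches
  (Standby, SIG_FOUND) → (Manipulate, A_HALT)
  (Standby, SIG_FAR) → (Standby, A_WAIT)
event = SIG_FAIL selects (Manipulate, A_LIGHT)

mode=Manipulate action=A_LIGHT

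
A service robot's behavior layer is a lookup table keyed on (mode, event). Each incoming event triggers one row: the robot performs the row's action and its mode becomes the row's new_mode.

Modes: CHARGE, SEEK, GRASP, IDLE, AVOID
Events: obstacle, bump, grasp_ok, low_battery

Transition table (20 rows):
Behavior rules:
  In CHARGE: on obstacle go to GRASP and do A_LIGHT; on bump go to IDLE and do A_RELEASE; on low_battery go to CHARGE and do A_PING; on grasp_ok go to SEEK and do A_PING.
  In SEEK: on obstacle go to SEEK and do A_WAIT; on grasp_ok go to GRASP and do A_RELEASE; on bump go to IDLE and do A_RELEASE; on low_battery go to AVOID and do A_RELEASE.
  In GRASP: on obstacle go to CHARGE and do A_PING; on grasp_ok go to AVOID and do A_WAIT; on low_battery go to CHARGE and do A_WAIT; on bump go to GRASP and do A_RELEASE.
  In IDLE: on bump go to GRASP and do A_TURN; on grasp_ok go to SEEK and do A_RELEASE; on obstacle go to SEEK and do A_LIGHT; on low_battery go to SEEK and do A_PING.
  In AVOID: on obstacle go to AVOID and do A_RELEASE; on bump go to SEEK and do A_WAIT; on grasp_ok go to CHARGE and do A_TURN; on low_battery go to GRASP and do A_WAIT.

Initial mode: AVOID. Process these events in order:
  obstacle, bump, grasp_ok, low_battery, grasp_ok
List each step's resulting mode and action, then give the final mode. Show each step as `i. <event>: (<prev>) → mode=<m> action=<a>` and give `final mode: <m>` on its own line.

1. obstacle: (AVOID) → mode=AVOID action=A_RELEASE
2. bump: (AVOID) → mode=SEEK action=A_WAIT
3. grasp_ok: (SEEK) → mode=GRASP action=A_RELEASE
4. low_battery: (GRASP) → mode=CHARGE action=A_WAIT
5. grasp_ok: (CHARGE) → mode=SEEK action=A_PING

final mode: SEEK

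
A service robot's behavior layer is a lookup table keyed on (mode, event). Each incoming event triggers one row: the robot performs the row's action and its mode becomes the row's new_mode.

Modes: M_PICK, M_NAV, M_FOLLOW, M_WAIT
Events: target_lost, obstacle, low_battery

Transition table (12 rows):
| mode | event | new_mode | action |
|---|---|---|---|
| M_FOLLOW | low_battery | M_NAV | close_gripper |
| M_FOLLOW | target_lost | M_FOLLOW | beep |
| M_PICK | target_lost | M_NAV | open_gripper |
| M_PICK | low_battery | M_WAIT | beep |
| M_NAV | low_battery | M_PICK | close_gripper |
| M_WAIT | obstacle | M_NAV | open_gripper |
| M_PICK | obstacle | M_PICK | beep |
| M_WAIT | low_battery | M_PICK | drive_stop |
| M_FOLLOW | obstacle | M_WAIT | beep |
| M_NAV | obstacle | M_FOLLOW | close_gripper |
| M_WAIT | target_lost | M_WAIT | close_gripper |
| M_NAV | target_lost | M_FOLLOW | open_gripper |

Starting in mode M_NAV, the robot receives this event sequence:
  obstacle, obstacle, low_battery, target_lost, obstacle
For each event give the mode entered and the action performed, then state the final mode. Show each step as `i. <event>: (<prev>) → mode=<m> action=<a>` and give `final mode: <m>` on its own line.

1. obstacle: (M_NAV) → mode=M_FOLLOW action=close_gripper
2. obstacle: (M_FOLLOW) → mode=M_WAIT action=beep
3. low_battery: (M_WAIT) → mode=M_PICK action=drive_stop
4. target_lost: (M_PICK) → mode=M_NAV action=open_gripper
5. obstacle: (M_NAV) → mode=M_FOLLOW action=close_gripper

final mode: M_FOLLOW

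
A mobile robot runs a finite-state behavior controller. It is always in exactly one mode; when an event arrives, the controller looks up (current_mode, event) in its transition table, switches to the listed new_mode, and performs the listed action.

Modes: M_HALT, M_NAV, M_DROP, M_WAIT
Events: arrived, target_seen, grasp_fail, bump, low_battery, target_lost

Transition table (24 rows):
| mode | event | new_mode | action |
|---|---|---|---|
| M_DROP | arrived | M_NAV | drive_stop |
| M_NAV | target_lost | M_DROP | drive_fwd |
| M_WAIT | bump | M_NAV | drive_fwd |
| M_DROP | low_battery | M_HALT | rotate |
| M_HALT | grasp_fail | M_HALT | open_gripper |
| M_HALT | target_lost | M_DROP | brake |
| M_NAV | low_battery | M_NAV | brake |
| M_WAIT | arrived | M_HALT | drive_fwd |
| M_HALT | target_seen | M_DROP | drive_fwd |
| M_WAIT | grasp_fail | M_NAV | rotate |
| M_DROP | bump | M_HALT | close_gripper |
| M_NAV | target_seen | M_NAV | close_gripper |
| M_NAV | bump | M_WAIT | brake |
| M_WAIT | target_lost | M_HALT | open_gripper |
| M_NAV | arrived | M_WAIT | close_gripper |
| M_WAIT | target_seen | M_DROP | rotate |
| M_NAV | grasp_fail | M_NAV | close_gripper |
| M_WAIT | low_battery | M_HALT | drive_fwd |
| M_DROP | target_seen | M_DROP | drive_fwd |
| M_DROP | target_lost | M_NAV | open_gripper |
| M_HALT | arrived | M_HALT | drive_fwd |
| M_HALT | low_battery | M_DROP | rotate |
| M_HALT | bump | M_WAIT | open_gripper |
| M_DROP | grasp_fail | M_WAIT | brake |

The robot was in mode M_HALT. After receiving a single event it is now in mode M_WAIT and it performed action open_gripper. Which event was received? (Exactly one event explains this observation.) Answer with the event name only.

bump

try arrived: (M_HALT, arrived) → (M_HALT, drive_fwd)
try target_seen: (M_HALT, target_seen) → (M_DROP, drive_fwd)
try grasp_fail: (M_HALT, grasp_fail) → (M_HALT, open_gripper)
try bump: (M_HALT, bump) → (M_WAIT, open_gripper)  ← matches
try low_battery: (M_HALT, low_battery) → (M_DROP, rotate)
try target_lost: (M_HALT, target_lost) → (M_DROP, brake)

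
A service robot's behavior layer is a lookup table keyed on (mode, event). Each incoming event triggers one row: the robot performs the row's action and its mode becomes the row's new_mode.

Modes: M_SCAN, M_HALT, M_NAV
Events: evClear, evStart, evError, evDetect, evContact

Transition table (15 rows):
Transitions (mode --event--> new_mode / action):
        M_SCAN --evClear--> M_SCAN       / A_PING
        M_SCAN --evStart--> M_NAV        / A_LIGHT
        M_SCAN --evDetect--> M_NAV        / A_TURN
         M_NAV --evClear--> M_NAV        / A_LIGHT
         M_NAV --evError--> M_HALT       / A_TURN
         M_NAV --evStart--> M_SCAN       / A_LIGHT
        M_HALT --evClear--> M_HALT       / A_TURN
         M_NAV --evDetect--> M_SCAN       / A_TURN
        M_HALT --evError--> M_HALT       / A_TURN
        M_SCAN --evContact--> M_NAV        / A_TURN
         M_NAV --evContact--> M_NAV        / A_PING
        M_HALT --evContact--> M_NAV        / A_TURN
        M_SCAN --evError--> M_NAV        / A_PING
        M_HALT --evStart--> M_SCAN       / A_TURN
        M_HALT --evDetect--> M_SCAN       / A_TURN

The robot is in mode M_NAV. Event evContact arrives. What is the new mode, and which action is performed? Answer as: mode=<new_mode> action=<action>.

current mode = M_NAV; filter table to that mode:
  (M_NAV, evClear) → (M_NAV, A_LIGHT)
  (M_NAV, evError) → (M_HALT, A_TURN)
  (M_NAV, evStart) → (M_SCAN, A_LIGHT)
  (M_NAV, evDetect) → (M_SCAN, A_TURN)
  (M_NAV, evContact) → (M_NAV, A_PING)  ← event matches
event = evContact selects (M_NAV, A_PING)

mode=M_NAV action=A_PING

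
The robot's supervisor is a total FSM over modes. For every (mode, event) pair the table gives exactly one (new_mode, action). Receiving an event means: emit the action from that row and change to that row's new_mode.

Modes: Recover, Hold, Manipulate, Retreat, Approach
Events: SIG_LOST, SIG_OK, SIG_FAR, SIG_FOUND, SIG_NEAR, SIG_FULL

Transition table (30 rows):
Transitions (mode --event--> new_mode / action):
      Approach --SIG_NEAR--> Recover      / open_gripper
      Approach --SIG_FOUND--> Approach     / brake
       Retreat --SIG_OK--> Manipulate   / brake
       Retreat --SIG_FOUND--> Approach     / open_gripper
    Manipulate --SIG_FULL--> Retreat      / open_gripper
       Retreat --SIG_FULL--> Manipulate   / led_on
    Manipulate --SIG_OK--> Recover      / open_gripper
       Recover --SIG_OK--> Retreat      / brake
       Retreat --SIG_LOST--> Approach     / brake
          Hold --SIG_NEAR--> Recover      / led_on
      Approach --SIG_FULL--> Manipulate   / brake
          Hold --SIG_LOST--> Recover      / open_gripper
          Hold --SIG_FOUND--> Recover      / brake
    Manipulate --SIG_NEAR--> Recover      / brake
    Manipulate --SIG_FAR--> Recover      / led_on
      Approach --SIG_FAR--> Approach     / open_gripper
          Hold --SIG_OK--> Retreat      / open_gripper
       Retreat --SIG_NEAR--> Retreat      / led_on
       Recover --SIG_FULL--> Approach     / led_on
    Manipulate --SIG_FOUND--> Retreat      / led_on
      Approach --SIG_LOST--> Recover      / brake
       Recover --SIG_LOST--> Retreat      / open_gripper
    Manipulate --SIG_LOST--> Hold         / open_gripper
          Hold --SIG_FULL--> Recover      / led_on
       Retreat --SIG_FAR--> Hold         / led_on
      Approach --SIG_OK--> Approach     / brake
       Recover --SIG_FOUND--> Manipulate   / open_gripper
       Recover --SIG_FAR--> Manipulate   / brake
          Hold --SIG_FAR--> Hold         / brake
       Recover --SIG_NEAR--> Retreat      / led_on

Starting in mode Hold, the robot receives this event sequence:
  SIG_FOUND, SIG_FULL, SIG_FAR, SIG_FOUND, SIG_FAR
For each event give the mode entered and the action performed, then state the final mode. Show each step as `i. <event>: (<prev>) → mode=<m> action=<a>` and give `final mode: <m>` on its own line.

1. SIG_FOUND: (Hold) → mode=Recover action=brake
2. SIG_FULL: (Recover) → mode=Approach action=led_on
3. SIG_FAR: (Approach) → mode=Approach action=open_gripper
4. SIG_FOUND: (Approach) → mode=Approach action=brake
5. SIG_FAR: (Approach) → mode=Approach action=open_gripper

final mode: Approach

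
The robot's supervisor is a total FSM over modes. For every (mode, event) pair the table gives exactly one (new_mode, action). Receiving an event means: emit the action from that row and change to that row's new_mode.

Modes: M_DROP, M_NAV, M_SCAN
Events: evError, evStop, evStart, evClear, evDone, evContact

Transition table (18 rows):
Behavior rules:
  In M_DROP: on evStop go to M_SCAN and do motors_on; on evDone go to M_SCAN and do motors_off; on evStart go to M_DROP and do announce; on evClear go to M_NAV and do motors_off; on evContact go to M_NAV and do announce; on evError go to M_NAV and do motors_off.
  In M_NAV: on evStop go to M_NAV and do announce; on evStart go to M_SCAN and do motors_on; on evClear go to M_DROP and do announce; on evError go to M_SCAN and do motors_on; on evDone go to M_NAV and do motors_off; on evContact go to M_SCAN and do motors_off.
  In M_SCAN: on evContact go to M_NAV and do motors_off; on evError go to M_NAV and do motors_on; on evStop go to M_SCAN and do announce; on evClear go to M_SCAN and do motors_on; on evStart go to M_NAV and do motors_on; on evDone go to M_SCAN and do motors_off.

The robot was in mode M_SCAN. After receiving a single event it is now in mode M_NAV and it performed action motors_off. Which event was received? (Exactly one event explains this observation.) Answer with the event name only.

try evError: (M_SCAN, evError) → (M_NAV, motors_on)
try evStop: (M_SCAN, evStop) → (M_SCAN, announce)
try evStart: (M_SCAN, evStart) → (M_NAV, motors_on)
try evClear: (M_SCAN, evClear) → (M_SCAN, motors_on)
try evDone: (M_SCAN, evDone) → (M_SCAN, motors_off)
try evContact: (M_SCAN, evContact) → (M_NAV, motors_off)  ← matches

evContact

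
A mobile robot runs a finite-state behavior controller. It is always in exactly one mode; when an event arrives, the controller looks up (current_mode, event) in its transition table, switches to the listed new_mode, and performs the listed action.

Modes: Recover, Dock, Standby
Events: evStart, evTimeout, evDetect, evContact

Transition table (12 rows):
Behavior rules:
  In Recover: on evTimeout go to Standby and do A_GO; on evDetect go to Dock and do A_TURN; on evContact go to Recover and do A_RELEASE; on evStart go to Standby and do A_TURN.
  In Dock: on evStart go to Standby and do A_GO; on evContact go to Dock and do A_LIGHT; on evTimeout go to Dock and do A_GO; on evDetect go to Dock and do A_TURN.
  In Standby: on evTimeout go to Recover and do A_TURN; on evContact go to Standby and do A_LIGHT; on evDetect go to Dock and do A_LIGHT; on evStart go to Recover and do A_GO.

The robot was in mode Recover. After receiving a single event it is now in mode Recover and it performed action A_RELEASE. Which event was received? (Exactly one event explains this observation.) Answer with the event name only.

evContact

try evStart: (Recover, evStart) → (Standby, A_TURN)
try evTimeout: (Recover, evTimeout) → (Standby, A_GO)
try evDetect: (Recover, evDetect) → (Dock, A_TURN)
try evContact: (Recover, evContact) → (Recover, A_RELEASE)  ← matches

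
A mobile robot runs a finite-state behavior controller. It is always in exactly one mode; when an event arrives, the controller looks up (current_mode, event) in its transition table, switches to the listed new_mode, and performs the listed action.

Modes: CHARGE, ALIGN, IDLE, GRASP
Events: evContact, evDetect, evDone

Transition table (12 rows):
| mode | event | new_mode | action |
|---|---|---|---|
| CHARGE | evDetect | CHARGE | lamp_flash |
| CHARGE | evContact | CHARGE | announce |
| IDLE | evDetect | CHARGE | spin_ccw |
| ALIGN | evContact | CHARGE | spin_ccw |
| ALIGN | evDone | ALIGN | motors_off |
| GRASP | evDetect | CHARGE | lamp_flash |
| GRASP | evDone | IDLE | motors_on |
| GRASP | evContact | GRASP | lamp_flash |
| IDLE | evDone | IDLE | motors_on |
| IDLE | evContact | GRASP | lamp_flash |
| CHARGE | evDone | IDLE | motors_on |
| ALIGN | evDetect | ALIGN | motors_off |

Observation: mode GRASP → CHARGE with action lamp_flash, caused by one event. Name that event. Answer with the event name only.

evDetect

try evContact: (GRASP, evContact) → (GRASP, lamp_flash)
try evDetect: (GRASP, evDetect) → (CHARGE, lamp_flash)  ← matches
try evDone: (GRASP, evDone) → (IDLE, motors_on)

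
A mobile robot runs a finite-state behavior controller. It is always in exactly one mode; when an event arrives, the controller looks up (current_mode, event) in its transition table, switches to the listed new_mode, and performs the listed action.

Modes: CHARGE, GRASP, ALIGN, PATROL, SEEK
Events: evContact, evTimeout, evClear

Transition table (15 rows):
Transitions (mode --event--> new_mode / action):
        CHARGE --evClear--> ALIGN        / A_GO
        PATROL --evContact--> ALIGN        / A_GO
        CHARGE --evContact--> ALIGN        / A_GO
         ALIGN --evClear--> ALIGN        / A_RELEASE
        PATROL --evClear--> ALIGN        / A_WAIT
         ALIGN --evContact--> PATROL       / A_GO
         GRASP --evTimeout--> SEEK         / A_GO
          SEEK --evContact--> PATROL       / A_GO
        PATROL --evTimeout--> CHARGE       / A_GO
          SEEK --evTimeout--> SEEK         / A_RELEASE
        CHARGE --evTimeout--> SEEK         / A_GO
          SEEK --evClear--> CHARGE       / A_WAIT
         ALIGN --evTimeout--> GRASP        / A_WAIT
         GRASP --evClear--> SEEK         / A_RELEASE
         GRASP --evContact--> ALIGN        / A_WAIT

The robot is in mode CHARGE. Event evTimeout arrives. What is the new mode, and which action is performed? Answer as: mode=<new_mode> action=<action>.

current mode = CHARGE; filter table to that mode:
  (CHARGE, evClear) → (ALIGN, A_GO)
  (CHARGE, evContact) → (ALIGN, A_GO)
  (CHARGE, evTimeout) → (SEEK, A_GO)  ← event matches
event = evTimeout selects (SEEK, A_GO)

mode=SEEK action=A_GO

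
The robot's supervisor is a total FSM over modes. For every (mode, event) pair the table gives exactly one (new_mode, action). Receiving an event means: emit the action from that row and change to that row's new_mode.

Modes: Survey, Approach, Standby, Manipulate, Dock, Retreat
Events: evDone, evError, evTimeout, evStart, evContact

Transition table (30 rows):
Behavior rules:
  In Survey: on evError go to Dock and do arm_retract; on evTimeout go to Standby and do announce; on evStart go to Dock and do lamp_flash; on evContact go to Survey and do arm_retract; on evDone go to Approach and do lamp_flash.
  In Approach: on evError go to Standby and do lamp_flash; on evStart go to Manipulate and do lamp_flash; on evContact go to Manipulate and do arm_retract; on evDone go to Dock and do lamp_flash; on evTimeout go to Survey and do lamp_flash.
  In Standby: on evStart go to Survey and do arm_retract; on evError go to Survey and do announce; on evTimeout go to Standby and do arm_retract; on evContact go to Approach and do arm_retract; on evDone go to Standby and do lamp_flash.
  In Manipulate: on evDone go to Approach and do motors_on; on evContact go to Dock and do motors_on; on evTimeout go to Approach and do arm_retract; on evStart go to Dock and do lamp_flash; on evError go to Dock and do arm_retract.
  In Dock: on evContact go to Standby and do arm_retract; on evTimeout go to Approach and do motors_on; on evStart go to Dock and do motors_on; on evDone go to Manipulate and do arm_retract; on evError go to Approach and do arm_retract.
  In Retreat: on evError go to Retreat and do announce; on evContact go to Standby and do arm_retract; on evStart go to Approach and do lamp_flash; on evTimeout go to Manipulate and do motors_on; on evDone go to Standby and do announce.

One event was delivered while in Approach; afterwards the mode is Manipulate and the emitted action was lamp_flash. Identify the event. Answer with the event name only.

evStart

try evDone: (Approach, evDone) → (Dock, lamp_flash)
try evError: (Approach, evError) → (Standby, lamp_flash)
try evTimeout: (Approach, evTimeout) → (Survey, lamp_flash)
try evStart: (Approach, evStart) → (Manipulate, lamp_flash)  ← matches
try evContact: (Approach, evContact) → (Manipulate, arm_retract)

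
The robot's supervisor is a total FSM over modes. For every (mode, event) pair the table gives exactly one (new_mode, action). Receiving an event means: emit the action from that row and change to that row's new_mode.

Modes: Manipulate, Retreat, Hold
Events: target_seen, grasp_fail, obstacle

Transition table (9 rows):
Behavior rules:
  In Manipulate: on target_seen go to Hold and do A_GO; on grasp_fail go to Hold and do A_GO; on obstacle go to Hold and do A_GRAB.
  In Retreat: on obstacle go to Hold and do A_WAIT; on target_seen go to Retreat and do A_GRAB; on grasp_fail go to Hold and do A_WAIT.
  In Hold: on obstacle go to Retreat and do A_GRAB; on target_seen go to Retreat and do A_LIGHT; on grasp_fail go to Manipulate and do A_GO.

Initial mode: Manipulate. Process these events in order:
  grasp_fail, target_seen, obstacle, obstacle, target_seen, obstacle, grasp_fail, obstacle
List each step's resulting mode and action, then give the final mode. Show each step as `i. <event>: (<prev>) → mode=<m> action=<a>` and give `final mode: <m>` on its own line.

1. grasp_fail: (Manipulate) → mode=Hold action=A_GO
2. target_seen: (Hold) → mode=Retreat action=A_LIGHT
3. obstacle: (Retreat) → mode=Hold action=A_WAIT
4. obstacle: (Hold) → mode=Retreat action=A_GRAB
5. target_seen: (Retreat) → mode=Retreat action=A_GRAB
6. obstacle: (Retreat) → mode=Hold action=A_WAIT
7. grasp_fail: (Hold) → mode=Manipulate action=A_GO
8. obstacle: (Manipulate) → mode=Hold action=A_GRAB

final mode: Hold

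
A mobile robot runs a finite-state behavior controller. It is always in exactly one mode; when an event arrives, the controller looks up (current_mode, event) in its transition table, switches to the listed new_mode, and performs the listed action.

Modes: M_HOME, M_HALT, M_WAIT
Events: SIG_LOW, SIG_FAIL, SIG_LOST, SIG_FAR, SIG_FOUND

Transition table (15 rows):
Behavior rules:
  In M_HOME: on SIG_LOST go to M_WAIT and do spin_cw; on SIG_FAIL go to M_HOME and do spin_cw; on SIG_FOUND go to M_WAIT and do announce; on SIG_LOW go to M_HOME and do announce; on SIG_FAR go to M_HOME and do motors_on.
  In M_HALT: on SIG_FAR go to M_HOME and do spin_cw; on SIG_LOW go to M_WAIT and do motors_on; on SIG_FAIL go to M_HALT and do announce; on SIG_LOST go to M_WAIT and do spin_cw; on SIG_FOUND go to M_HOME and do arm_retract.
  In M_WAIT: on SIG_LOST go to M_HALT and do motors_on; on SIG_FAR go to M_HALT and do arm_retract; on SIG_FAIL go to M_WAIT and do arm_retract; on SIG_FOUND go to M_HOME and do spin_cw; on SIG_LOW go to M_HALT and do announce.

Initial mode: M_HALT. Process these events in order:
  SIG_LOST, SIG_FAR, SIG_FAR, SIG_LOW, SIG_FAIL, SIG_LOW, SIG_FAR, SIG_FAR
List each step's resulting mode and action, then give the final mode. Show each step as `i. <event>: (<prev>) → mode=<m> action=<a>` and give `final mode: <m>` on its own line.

final mode: M_HOME

1. SIG_LOST: (M_HALT) → mode=M_WAIT action=spin_cw
2. SIG_FAR: (M_WAIT) → mode=M_HALT action=arm_retract
3. SIG_FAR: (M_HALT) → mode=M_HOME action=spin_cw
4. SIG_LOW: (M_HOME) → mode=M_HOME action=announce
5. SIG_FAIL: (M_HOME) → mode=M_HOME action=spin_cw
6. SIG_LOW: (M_HOME) → mode=M_HOME action=announce
7. SIG_FAR: (M_HOME) → mode=M_HOME action=motors_on
8. SIG_FAR: (M_HOME) → mode=M_HOME action=motors_on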